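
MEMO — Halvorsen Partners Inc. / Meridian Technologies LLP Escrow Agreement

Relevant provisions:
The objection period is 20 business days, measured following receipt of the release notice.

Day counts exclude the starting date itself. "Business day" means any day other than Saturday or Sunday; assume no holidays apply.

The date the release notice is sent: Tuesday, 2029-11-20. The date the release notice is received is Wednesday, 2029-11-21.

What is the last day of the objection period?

From Wednesday, 2029-11-21, 20 business days (Nov 22, Nov 23, Nov 26, Nov 27, …, Dec 17, Dec 18, Dec 19, skipping weekends) brings us to Wednesday, 2029-12-19, which is the last day of the objection period.

2029-12-19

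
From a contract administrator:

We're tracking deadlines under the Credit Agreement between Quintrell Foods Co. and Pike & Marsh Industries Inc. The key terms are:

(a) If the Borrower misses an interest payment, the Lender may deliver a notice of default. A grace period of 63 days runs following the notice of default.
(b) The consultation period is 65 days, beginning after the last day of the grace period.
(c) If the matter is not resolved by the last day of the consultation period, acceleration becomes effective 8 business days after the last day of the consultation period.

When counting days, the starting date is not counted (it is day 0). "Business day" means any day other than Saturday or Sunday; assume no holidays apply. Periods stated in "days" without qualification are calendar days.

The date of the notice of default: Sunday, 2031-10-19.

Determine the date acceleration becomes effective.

The last day of the grace period: 2031-10-19 + 63 days = 2031-12-21.
Adding 65 calendar days to 2031-12-21 gives 2032-02-24, which is the last day of the consultation period.
From Tuesday, 2032-02-24, 8 business days (Feb 25, Feb 26, Feb 27, Mar 1, Mar 2, Mar 3, Mar 4, Mar 5, skipping weekends) brings us to Friday, 2032-03-05, which is the date acceleration becomes effective.

2032-03-05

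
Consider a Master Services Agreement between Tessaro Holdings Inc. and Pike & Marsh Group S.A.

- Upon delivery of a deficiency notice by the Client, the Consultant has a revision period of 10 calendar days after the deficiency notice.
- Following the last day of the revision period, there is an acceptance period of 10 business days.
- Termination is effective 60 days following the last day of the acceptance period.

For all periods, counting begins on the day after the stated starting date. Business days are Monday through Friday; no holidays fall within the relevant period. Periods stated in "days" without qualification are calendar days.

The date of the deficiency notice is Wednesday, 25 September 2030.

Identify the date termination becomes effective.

The last day of the revision period: 10 calendar days after 25 September 2030 is 5 October 2030.
The last day of the acceptance period: counting 10 business days from Saturday, 5 October 2030 (Oct 7, Oct 8, Oct 9, Oct 10, Oct 11, Oct 14, Oct 15, Oct 16, Oct 17, Oct 18, skipping weekends) reaches Friday, 18 October 2030.
The date termination becomes effective: 60 calendar days after 18 October 2030 is 17 December 2030.

17 December 2030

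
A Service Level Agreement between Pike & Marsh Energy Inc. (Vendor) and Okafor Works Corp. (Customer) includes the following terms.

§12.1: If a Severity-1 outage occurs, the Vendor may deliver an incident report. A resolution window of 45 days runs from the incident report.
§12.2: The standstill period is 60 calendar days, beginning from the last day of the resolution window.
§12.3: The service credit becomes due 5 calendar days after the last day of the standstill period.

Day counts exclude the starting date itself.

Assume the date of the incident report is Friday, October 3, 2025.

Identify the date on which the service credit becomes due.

The last day of the resolution window: 45 calendar days after October 3, 2025 is November 17, 2025.
Adding 60 calendar days to November 17, 2025 gives January 16, 2026, which is the last day of the standstill period.
Adding 5 calendar days to January 16, 2026 gives January 21, 2026, which is the date on which the service credit becomes due.

January 21, 2026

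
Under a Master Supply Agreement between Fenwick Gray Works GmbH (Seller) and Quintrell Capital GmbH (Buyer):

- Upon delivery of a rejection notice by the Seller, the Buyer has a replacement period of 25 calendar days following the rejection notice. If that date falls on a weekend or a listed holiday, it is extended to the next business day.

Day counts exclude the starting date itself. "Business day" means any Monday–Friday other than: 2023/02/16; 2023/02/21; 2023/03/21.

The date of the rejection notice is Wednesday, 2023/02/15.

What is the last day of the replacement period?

2023/03/13

Adding 25 calendar days to 2023/02/15 gives 2023/03/12, which is the last day of the replacement period. That falls on a Sunday, so it rolls to the next business day, Monday, 2023/03/13.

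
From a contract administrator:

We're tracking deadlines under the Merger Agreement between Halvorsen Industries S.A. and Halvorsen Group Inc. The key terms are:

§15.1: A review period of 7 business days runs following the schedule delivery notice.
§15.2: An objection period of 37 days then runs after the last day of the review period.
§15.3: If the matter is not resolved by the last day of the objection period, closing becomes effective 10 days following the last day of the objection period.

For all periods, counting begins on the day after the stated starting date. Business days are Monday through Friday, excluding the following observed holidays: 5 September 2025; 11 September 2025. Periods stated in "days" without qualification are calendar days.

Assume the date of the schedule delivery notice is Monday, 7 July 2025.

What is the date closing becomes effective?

1 September 2025

The last day of the review period: 7 business days after Monday, 7 July 2025, skipping weekends — Jul 8, Jul 9, Jul 10, Jul 11, Jul 14, Jul 15, Jul 16 — lands on Wednesday, 16 July 2025.
The last day of the objection period: 37 calendar days after 16 July 2025 is 22 August 2025.
The date closing becomes effective: 22 August 2025 + 10 days = 1 September 2025.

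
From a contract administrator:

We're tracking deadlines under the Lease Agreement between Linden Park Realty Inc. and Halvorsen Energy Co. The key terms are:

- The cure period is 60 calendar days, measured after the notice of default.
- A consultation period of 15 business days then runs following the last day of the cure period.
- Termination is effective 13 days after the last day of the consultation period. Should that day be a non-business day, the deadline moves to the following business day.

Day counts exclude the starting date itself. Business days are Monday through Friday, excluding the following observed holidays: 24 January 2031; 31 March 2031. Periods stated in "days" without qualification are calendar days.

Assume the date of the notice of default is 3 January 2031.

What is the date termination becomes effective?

7 April 2031

The last day of the cure period: 60 calendar days after 3 January 2031 is 4 March 2031.
From Tuesday, 4 March 2031, 15 business days (Mar 5, Mar 6, Mar 7, Mar 10, …, Mar 21, Mar 24, Mar 25, skipping weekends) brings us to Tuesday, 25 March 2031, which is the last day of the consultation period.
Adding 13 calendar days to 25 March 2031 gives 7 April 2031, which is the date termination becomes effective. 7 April 2031 is a Monday and is not a listed holiday, so no roll-forward applies.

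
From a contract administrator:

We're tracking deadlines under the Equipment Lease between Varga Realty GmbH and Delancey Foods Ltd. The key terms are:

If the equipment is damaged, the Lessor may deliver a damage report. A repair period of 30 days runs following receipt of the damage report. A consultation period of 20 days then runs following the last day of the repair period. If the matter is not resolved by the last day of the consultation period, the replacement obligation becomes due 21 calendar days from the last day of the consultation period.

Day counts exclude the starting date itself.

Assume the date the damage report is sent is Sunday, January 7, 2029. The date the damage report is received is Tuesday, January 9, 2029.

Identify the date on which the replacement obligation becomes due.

The last day of the repair period: January 9, 2029 + 30 days = February 8, 2029.
The last day of the consultation period: February 8, 2029 + 20 days = February 28, 2029.
The date on which the replacement obligation becomes due: 21 calendar days after February 28, 2029 is March 21, 2029.

March 21, 2029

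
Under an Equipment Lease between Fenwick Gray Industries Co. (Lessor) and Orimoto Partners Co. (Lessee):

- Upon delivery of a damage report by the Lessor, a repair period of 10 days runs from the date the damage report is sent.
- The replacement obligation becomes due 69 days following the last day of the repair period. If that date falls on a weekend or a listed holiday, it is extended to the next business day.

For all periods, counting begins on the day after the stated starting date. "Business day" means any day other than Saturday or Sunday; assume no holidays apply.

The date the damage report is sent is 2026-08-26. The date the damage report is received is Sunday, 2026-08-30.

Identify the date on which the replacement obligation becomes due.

Adding 10 calendar days to 2026-08-26 gives 2026-09-05, which is the last day of the repair period.
The date on which the replacement obligation becomes due: 2026-09-05 + 69 days = 2026-11-13. 2026-11-13 is a Friday, so no roll-forward applies.

2026-11-13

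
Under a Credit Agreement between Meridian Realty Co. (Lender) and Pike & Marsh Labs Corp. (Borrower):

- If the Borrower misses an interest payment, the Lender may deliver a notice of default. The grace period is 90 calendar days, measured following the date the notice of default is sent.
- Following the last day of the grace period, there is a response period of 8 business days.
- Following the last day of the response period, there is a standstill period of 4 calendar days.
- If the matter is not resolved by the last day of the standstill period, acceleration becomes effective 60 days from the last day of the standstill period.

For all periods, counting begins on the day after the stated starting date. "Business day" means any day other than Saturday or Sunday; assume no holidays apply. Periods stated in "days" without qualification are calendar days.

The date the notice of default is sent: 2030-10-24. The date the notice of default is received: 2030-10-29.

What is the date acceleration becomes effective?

2031-04-08

The last day of the grace period: 2030-10-24 + 90 days = 2031-01-22.
From Wednesday, 2031-01-22, 8 business days (Jan 23, Jan 24, Jan 27, Jan 28, Jan 29, Jan 30, Jan 31, Feb 3, skipping weekends) brings us to Monday, 2031-02-03, which is the last day of the response period.
The last day of the standstill period: 4 calendar days after 2031-02-03 is 2031-02-07.
The date acceleration becomes effective: 60 calendar days after 2031-02-07 is 2031-04-08.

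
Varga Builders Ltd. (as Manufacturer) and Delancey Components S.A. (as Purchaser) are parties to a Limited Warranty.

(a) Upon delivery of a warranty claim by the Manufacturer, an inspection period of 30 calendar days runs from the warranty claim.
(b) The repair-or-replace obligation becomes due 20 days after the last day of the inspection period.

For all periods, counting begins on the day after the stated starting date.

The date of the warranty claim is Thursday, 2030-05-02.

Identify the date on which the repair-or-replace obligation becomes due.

Adding 30 calendar days to 2030-05-02 gives 2030-06-01, which is the last day of the inspection period.
The date on which the repair-or-replace obligation becomes due: 20 calendar days after 2030-06-01 is 2030-06-21.

2030-06-21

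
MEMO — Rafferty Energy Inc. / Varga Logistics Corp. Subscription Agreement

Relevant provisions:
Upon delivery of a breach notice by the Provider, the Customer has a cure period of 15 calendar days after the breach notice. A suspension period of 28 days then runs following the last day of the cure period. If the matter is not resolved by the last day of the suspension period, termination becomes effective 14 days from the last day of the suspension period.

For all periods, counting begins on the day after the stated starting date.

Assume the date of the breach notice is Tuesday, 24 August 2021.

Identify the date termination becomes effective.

20 October 2021

Adding 15 calendar days to 24 August 2021 gives 8 September 2021, which is the last day of the cure period.
Adding 28 calendar days to 8 September 2021 gives 6 October 2021, which is the last day of the suspension period.
Adding 14 calendar days to 6 October 2021 gives 20 October 2021, which is the date termination becomes effective.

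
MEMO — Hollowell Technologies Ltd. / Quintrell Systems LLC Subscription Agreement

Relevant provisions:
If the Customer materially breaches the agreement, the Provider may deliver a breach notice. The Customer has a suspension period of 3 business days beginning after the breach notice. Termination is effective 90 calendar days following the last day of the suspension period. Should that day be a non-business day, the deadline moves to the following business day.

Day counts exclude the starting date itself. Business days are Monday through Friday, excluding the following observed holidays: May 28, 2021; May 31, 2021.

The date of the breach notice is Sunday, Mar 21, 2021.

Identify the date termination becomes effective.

Jun 22, 2021

The last day of the suspension period: counting 3 business days from Sunday, Mar 21, 2021 (Mar 22, Mar 23, Mar 24, skipping weekends) reaches Wednesday, Mar 24, 2021.
The date termination becomes effective: 90 calendar days after Mar 24, 2021 is Jun 22, 2021. Jun 22, 2021 is a Tuesday and is not a listed holiday, so no roll-forward applies.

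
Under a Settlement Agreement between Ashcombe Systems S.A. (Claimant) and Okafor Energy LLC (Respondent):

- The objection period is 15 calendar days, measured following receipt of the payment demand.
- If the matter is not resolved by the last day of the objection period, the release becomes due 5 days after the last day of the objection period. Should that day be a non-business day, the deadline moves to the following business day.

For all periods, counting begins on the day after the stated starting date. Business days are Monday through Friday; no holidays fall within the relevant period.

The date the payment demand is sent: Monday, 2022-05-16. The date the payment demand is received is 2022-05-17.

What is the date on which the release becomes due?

2022-06-06

Adding 15 calendar days to 2022-05-17 gives 2022-06-01, which is the last day of the objection period.
Adding 5 calendar days to 2022-06-01 gives 2022-06-06, which is the date on which the release becomes due. 2022-06-06 is a Monday, so no roll-forward applies.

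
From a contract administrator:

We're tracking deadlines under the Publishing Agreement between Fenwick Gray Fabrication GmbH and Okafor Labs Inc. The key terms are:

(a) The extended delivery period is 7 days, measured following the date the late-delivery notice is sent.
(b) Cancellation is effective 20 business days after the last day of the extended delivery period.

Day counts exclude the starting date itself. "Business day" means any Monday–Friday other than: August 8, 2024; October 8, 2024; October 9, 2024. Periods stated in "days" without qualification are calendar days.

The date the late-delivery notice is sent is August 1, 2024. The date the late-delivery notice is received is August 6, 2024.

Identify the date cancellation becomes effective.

Adding 7 calendar days to August 1, 2024 gives August 8, 2024, which is the last day of the extended delivery period.
The date cancellation becomes effective: counting 20 business days from Thursday, August 8, 2024 (Aug 9, Aug 12, Aug 13, Aug 14, …, Sep 3, Sep 4, Sep 5, skipping weekends) reaches Thursday, September 5, 2024.

September 5, 2024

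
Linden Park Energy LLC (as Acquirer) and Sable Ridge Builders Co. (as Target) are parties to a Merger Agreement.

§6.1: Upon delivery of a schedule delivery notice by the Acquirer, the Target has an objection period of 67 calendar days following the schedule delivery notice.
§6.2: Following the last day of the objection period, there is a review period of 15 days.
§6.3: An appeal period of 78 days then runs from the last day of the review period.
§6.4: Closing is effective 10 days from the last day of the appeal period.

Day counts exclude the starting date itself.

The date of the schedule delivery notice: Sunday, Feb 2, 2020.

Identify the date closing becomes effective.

Jul 21, 2020

The last day of the objection period: Feb 2, 2020 + 67 days = Apr 9, 2020.
The last day of the review period: Apr 9, 2020 + 15 days = Apr 24, 2020.
The last day of the appeal period: 78 calendar days after Apr 24, 2020 is Jul 11, 2020.
The date closing becomes effective: Jul 11, 2020 + 10 days = Jul 21, 2020.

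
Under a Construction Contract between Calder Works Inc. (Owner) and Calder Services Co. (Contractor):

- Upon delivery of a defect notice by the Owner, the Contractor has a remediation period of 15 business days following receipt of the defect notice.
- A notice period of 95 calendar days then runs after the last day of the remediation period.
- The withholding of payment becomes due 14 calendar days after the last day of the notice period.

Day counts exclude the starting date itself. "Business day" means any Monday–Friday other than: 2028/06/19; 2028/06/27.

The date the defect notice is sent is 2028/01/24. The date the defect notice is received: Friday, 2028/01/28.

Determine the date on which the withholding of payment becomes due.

The last day of the remediation period: counting 15 business days from Friday, 2028/01/28 (Jan 31, Feb 1, Feb 2, Feb 3, …, Feb 16, Feb 17, Feb 18, skipping weekends) reaches Friday, 2028/02/18.
The last day of the notice period: 2028/02/18 + 95 days = 2028/05/23.
Adding 14 calendar days to 2028/05/23 gives 2028/06/06, which is the date on which the withholding of payment becomes due.

2028/06/06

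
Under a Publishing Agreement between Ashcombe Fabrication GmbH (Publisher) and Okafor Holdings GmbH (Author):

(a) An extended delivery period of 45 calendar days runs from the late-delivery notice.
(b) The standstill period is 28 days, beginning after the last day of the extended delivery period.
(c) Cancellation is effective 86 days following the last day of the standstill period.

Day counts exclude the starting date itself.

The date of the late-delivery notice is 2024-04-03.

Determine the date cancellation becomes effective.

2024-09-09

Adding 45 calendar days to 2024-04-03 gives 2024-05-18, which is the last day of the extended delivery period.
The last day of the standstill period: 2024-05-18 + 28 days = 2024-06-15.
Adding 86 calendar days to 2024-06-15 gives 2024-09-09, which is the date cancellation becomes effective.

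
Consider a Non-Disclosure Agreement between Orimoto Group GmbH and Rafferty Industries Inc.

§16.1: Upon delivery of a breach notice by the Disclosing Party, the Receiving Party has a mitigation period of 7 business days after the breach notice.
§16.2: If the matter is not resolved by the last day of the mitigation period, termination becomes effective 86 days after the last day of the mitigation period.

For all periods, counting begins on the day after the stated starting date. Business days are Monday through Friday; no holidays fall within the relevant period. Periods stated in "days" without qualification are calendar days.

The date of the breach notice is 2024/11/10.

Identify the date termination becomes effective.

The last day of the mitigation period: 7 business days after Sunday, 2024/11/10, skipping weekends — Nov 11, Nov 12, Nov 13, Nov 14, Nov 15, Nov 18, Nov 19 — lands on Tuesday, 2024/11/19.
The date termination becomes effective: 86 calendar days after 2024/11/19 is 2025/02/13.

2025/02/13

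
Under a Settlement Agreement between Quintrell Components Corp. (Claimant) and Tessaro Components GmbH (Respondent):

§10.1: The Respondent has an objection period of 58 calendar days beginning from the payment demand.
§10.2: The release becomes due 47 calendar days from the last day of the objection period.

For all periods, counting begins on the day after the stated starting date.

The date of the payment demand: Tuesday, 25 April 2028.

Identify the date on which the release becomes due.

Adding 58 calendar days to 25 April 2028 gives 22 June 2028, which is the last day of the objection period.
Adding 47 calendar days to 22 June 2028 gives 8 August 2028, which is the date on which the release becomes due.

8 August 2028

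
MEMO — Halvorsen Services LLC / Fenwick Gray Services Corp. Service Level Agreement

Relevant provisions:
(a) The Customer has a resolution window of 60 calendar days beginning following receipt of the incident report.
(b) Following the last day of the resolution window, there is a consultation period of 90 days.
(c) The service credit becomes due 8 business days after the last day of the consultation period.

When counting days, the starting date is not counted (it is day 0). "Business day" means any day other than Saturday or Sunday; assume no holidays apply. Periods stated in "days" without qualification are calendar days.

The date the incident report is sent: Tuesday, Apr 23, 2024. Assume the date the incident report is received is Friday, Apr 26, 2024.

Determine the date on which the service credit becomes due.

Oct 3, 2024

The last day of the resolution window: Apr 26, 2024 + 60 days = Jun 25, 2024.
The last day of the consultation period: Jun 25, 2024 + 90 days = Sep 23, 2024.
From Monday, Sep 23, 2024, 8 business days (Sep 24, Sep 25, Sep 26, Sep 27, Sep 30, Oct 1, Oct 2, Oct 3, skipping weekends) brings us to Thursday, Oct 3, 2024, which is the date on which the service credit becomes due.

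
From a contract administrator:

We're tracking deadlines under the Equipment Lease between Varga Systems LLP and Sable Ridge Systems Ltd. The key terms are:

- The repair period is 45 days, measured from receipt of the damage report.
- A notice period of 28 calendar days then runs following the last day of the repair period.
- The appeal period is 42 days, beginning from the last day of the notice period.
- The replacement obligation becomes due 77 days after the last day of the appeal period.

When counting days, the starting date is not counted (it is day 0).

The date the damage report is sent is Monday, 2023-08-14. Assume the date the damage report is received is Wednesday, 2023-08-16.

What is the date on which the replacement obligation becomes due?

Adding 45 calendar days to 2023-08-16 gives 2023-09-30, which is the last day of the repair period.
The last day of the notice period: 2023-09-30 + 28 days = 2023-10-28.
The last day of the appeal period: 42 calendar days after 2023-10-28 is 2023-12-09.
The date on which the replacement obligation becomes due: 2023-12-09 + 77 days = 2024-02-24.

2024-02-24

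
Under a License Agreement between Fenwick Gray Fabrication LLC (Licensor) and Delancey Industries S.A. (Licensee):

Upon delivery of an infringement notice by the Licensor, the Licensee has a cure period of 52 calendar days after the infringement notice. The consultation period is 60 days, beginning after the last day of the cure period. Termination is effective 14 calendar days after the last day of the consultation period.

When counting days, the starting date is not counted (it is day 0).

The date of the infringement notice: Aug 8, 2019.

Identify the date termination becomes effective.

Dec 12, 2019

The last day of the cure period: 52 calendar days after Aug 8, 2019 is Sep 29, 2019.
Adding 60 calendar days to Sep 29, 2019 gives Nov 28, 2019, which is the last day of the consultation period.
Adding 14 calendar days to Nov 28, 2019 gives Dec 12, 2019, which is the date termination becomes effective.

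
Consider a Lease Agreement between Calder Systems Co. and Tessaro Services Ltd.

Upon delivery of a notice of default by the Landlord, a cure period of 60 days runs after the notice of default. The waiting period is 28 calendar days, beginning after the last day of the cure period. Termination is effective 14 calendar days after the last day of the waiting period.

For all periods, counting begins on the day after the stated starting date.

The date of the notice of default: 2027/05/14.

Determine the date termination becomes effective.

2027/08/24

Adding 60 calendar days to 2027/05/14 gives 2027/07/13, which is the last day of the cure period.
Adding 28 calendar days to 2027/07/13 gives 2027/08/10, which is the last day of the waiting period.
The date termination becomes effective: 2027/08/10 + 14 days = 2027/08/24.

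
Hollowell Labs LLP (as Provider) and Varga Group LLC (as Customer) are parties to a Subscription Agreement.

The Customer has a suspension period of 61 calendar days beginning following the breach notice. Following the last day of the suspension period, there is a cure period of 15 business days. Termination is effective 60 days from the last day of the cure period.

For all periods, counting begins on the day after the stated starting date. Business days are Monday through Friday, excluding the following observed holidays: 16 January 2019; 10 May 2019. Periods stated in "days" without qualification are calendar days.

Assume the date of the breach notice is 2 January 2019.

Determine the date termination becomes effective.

24 May 2019

Adding 61 calendar days to 2 January 2019 gives 4 March 2019, which is the last day of the suspension period.
The last day of the cure period: 15 business days after Monday, 4 March 2019, skipping weekends — Mar 5, Mar 6, Mar 7, Mar 8, …, Mar 21, Mar 22, Mar 25 — lands on Monday, 25 March 2019.
The date termination becomes effective: 25 March 2019 + 60 days = 24 May 2019.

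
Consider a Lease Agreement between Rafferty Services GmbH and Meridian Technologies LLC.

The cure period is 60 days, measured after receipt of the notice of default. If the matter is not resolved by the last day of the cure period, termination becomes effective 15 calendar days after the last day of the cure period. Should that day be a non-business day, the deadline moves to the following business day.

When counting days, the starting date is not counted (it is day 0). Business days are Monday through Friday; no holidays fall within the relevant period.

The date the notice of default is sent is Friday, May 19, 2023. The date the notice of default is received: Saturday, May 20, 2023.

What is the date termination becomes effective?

Adding 60 calendar days to May 20, 2023 gives July 19, 2023, which is the last day of the cure period.
Adding 15 calendar days to July 19, 2023 gives August 3, 2023, which is the date termination becomes effective. August 3, 2023 is a Thursday, so no roll-forward applies.

August 3, 2023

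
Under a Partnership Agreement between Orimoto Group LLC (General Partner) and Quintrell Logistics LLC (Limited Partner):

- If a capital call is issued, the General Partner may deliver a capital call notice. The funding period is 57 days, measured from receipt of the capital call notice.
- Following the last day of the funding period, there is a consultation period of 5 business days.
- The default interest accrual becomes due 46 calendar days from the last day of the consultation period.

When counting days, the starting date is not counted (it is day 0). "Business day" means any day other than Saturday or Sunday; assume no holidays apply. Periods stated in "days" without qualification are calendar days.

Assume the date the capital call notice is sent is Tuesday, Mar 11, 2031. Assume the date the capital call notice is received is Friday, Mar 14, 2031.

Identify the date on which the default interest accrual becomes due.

Adding 57 calendar days to Mar 14, 2031 gives May 10, 2031, which is the last day of the funding period.
The last day of the consultation period: counting 5 business days from Saturday, May 10, 2031 (May 12, May 13, May 14, May 15, May 16, skipping weekends) reaches Friday, May 16, 2031.
Adding 46 calendar days to May 16, 2031 gives Jul 1, 2031, which is the date on which the default interest accrual becomes due.

Jul 1, 2031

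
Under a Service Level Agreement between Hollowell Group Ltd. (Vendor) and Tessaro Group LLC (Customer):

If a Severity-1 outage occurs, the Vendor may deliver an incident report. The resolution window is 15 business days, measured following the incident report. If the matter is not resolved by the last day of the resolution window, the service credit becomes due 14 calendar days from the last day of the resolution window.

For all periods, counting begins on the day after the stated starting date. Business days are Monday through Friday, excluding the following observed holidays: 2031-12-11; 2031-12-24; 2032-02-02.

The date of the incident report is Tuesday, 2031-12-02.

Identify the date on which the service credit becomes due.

2032-01-08

The last day of the resolution window: 15 business days after Tuesday, 2031-12-02, skipping weekends and the listed holidays on Dec 11, Dec 24 — Dec 3, Dec 4, Dec 5, Dec 8, …, Dec 22, Dec 23, Dec 25 — lands on Thursday, 2031-12-25.
The date on which the service credit becomes due: 2031-12-25 + 14 days = 2032-01-08.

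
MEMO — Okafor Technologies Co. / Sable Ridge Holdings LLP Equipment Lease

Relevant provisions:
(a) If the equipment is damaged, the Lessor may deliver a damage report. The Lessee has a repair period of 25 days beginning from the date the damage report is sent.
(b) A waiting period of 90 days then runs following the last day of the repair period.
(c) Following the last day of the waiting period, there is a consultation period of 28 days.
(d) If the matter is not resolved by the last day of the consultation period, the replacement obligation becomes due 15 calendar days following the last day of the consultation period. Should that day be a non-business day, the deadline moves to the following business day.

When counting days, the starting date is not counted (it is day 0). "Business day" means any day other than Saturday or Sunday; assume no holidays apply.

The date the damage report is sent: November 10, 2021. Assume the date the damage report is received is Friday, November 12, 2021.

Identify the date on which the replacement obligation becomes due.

April 18, 2022

The last day of the repair period: 25 calendar days after November 10, 2021 is December 5, 2021.
The last day of the waiting period: December 5, 2021 + 90 days = March 5, 2022.
The last day of the consultation period: March 5, 2022 + 28 days = April 2, 2022.
The date on which the replacement obligation becomes due: April 2, 2022 + 15 days = April 17, 2022. That falls on a Sunday, so it rolls to the next business day, Monday, April 18, 2022.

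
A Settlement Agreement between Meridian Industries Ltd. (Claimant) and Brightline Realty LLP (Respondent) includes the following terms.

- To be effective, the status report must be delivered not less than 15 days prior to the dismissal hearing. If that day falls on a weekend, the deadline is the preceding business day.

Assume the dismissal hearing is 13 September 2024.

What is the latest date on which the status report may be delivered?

Counting back 15 calendar days from 13 September 2024 gives 29 August 2024. That is a Thursday, so no adjustment is needed.

29 August 2024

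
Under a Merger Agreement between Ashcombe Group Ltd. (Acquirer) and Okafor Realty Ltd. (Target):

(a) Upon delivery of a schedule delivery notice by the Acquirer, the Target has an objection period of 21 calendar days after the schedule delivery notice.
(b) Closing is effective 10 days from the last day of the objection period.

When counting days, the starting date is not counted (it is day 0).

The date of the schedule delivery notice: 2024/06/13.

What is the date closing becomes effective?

Adding 21 calendar days to 2024/06/13 gives 2024/07/04, which is the last day of the objection period.
The date closing becomes effective: 2024/07/04 + 10 days = 2024/07/14.

2024/07/14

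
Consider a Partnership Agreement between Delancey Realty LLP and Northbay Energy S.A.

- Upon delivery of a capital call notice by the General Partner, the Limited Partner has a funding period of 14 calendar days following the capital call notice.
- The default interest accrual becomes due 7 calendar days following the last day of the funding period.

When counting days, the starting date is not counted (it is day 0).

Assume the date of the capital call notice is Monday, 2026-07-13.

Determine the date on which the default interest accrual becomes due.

The last day of the funding period: 14 calendar days after 2026-07-13 is 2026-07-27.
Adding 7 calendar days to 2026-07-27 gives 2026-08-03, which is the date on which the default interest accrual becomes due.

2026-08-03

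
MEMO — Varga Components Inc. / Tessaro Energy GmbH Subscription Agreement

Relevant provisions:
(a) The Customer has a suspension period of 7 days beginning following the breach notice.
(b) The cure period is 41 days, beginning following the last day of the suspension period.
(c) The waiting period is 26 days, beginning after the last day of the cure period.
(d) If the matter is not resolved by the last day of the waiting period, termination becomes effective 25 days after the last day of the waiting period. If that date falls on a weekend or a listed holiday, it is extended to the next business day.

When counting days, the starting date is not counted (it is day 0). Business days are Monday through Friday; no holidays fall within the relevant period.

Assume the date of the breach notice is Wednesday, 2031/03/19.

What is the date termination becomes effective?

The last day of the suspension period: 2031/03/19 + 7 days = 2031/03/26.
The last day of the cure period: 2031/03/26 + 41 days = 2031/05/06.
The last day of the waiting period: 26 calendar days after 2031/05/06 is 2031/06/01.
Adding 25 calendar days to 2031/06/01 gives 2031/06/26, which is the date termination becomes effective. 2031/06/26 is a Thursday, so no roll-forward applies.

2031/06/26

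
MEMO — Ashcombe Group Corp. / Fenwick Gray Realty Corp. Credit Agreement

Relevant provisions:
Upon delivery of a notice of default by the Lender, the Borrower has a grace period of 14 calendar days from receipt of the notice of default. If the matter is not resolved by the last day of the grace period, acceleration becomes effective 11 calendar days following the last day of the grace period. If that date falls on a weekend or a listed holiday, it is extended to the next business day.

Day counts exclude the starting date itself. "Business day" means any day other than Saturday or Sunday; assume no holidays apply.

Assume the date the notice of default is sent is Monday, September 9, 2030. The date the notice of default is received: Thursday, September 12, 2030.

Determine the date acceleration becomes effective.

The last day of the grace period: 14 calendar days after September 12, 2030 is September 26, 2030.
The date acceleration becomes effective: September 26, 2030 + 11 days = October 7, 2030. October 7, 2030 is a Monday, so no roll-forward applies.

October 7, 2030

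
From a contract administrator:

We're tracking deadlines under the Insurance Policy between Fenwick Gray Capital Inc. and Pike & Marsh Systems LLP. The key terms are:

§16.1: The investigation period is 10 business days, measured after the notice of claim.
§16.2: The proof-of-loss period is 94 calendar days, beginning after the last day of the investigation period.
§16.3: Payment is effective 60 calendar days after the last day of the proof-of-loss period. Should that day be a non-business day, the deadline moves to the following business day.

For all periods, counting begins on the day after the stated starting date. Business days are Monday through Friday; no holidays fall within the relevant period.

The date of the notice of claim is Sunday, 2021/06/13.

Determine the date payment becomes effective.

2021/11/26

From Sunday, 2021/06/13, 10 business days (Jun 14, Jun 15, Jun 16, Jun 17, Jun 18, Jun 21, Jun 22, Jun 23, Jun 24, Jun 25, skipping weekends) brings us to Friday, 2021/06/25, which is the last day of the investigation period.
Adding 94 calendar days to 2021/06/25 gives 2021/09/27, which is the last day of the proof-of-loss period.
Adding 60 calendar days to 2021/09/27 gives 2021/11/26, which is the date payment becomes effective. 2021/11/26 is a Friday, so no roll-forward applies.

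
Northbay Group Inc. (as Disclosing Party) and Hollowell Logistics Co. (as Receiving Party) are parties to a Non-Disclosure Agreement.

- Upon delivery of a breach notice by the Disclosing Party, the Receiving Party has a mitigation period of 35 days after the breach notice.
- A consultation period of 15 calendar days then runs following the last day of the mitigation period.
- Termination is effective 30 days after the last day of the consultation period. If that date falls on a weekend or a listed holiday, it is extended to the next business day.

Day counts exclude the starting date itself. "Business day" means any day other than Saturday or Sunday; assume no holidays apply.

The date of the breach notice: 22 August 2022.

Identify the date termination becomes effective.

Adding 35 calendar days to 22 August 2022 gives 26 September 2022, which is the last day of the mitigation period.
The last day of the consultation period: 15 calendar days after 26 September 2022 is 11 October 2022.
The date termination becomes effective: 30 calendar days after 11 October 2022 is 10 November 2022. 10 November 2022 is a Thursday, so no roll-forward applies.

10 November 2022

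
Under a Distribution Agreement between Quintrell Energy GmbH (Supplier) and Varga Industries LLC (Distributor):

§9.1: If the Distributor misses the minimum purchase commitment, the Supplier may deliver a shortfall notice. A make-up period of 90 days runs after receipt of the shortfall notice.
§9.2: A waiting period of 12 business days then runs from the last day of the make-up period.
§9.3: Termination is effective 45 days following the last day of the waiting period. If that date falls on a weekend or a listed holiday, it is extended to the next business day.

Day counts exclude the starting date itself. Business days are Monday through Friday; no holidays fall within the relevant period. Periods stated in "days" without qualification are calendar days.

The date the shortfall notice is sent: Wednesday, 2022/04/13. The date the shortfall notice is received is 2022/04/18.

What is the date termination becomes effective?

2022/09/16

Adding 90 calendar days to 2022/04/18 gives 2022/07/17, which is the last day of the make-up period.
The last day of the waiting period: counting 12 business days from Sunday, 2022/07/17 (Jul 18, Jul 19, Jul 20, Jul 21, …, Jul 29, Aug 1, Aug 2, skipping weekends) reaches Tuesday, 2022/08/02.
Adding 45 calendar days to 2022/08/02 gives 2022/09/16, which is the date termination becomes effective. 2022/09/16 is a Friday, so no roll-forward applies.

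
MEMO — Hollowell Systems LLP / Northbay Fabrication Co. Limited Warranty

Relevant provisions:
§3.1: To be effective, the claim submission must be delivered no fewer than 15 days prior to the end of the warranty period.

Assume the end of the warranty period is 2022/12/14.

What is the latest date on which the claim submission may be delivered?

2022/11/29

2022/12/14 minus 15 days is 2022/11/29.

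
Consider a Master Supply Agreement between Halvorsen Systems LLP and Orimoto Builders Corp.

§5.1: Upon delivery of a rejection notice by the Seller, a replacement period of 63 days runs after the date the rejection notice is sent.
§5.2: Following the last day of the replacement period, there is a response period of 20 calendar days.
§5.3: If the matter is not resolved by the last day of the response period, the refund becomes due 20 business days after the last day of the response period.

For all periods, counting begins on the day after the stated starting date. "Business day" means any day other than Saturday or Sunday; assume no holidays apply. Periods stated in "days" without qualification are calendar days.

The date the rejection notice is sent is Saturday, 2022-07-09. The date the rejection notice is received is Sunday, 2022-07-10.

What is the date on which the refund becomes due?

The last day of the replacement period: 2022-07-09 + 63 days = 2022-09-10.
Adding 20 calendar days to 2022-09-10 gives 2022-09-30, which is the last day of the response period.
The date on which the refund becomes due: counting 20 business days from Friday, 2022-09-30 (Oct 3, Oct 4, Oct 5, Oct 6, …, Oct 26, Oct 27, Oct 28, skipping weekends) reaches Friday, 2022-10-28.

2022-10-28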